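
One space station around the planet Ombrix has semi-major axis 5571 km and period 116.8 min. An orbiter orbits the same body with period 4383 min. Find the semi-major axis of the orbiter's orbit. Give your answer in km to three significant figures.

Kepler's third law: a³ ∝ T², so a₂ = a₁ (T₂/T₁)^(2/3).
T₂/T₁ = 37.53, (T₂/T₁)^(2/3) = 11.21.
a₂ = 5571 × 11.21 = 62440 km.

a₂ ≈ 62400 km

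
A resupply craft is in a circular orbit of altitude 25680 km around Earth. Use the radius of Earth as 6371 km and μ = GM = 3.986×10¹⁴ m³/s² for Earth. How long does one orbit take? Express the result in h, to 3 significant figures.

T ≈ 15.9 h

r = 6371 + 25680 = 32051 km = 3.2051×10⁷ m.
Kepler's third law: T = 2π√(r³/μ) = 2π√((3.205×10⁷)³ / 3.986×10¹⁴).
r³/μ = 8.260×10⁷ s², so T = 2π × 9.089×10³ = 5.710×10⁴ s.
Converting: 5.710×10⁴ s ÷ 3600 = 15.86 h.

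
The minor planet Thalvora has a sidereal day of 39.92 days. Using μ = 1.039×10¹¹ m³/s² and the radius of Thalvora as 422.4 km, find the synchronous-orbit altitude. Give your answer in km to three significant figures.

T = 39.92 days = 3.449×10⁶ s.
A synchronous orbit has period T, so by Kepler's third law a = (μT²/4π²)^(1/3).
μT²/4π² = 1.039×10¹¹ × (3.449×10⁶)² / 39.48 = 3.131×10²² m³.
a = 3.152×10⁷ m = 31518 km.
Altitude h = a − R = 31518 − 422.4 = 31095 km.

h_sync ≈ 31100 km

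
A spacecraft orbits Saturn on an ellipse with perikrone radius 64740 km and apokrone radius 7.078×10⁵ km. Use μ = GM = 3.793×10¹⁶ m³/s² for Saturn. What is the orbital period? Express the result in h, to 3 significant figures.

Semi-major axis a = (r_p + r_a)/2 = (64740 + 7.0780×10⁵)/2 = 3.8627×10⁵ km = 3.863×10⁸ m.
By Kepler's third law T = 2π√(a³/μ) = 2π × 3.898×10⁴ = 2.449×10⁵ s.
= 68.03 h.

T ≈ 68.0 h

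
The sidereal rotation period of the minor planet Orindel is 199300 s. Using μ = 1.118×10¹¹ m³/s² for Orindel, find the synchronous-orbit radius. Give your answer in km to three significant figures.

A synchronous orbit has period T, so by Kepler's third law a = (μT²/4π²)^(1/3).
μT²/4π² = 1.118×10¹¹ × (1.993×10⁵)² / 39.48 = 1.125×10²⁰ m³.
a = 4.827×10⁶ m = 4827.2 km.

r_sync ≈ 4830 km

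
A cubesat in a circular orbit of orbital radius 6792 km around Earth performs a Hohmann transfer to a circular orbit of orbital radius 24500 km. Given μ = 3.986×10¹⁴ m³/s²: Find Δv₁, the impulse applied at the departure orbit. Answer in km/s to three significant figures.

Δv ≈ 1.93 km/s

r₁ = 6792 km = 6.792×10⁶ m.
r₂ = 24500 km = 2.450×10⁷ m.
Transfer ellipse a_t = (r₁ + r₂)/2 = 1.565×10⁷ m.
At r₁: circular v_c1 = √(μ/r₁) = 7661 m/s; transfer-perigee v_p = √[μ(2/r₁ − 1/a_t)] = 9586 m/s.
Δv₁ = v_p − v_c1 = 1926 m/s.
= 1.926 km/s.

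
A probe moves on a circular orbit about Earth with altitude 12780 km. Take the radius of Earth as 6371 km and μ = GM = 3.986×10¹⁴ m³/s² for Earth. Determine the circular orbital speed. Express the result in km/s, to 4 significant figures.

r = 6371 + 12780 = 19151 km = 1.9151×10⁷ m.
For a circular orbit v = √(μ/r) = √(3.986×10¹⁴ / 1.915×10⁷) = √(2.081×10⁷) = 4562 m/s.
That is 4.562 km/s.

v ≈ 4.562 km/s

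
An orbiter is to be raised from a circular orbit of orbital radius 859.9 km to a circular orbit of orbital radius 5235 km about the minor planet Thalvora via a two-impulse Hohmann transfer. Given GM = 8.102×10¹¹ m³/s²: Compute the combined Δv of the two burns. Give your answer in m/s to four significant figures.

r₁ = 859.9 km = 8.599×10⁵ m.
r₂ = 5235 km = 5.235×10⁶ m.
Transfer ellipse a_t = (r₁ + r₂)/2 = 3.047×10⁶ m.
At r₁: circular v_c1 = √(μ/r₁) = 970.7 m/s; transfer-periapsis v_p = √[μ(2/r₁ − 1/a_t)] = 1272 m/s.
Δv₁ = v_p − v_c1 = 301.5 m/s.
At r₂: circular v_c2 = √(μ/r₂) = 393.4 m/s; transfer-apoapsis v_a = √[μ(2/r₂ − 1/a_t)] = 209.0 m/s.
Δv₂ = v_c2 − v_a = 184.4 m/s.
Total Δv = Δv₁ + Δv₂ = 486.0 m/s.

Δv_total ≈ 486.0 m/s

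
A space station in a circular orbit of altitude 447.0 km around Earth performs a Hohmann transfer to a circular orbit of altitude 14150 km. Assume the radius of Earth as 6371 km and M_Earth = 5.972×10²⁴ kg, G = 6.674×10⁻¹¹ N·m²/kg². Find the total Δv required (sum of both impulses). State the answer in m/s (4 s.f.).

Δv_total ≈ 3017 m/s

μ = GM = 6.674×10⁻¹¹ × 5.972×10²⁴ = 3.986×10¹⁴ m³/s².
r₁ = 6371 + 447.0 = 6818.0 km = 6.8180×10⁶ m.
r₂ = 6371 + 14150 = 20521 km = 2.0521×10⁷ m.
Transfer ellipse a_t = (r₁ + r₂)/2 = 1.367×10⁷ m.
At r₁: circular v_c1 = √(μ/r₁) = 7646 m/s; transfer-perigee v_p = √[μ(2/r₁ − 1/a_t)] = 9368 m/s.
Δv₁ = v_p − v_c1 = 1722 m/s.
At r₂: circular v_c2 = √(μ/r₂) = 4407 m/s; transfer-apogee v_a = √[μ(2/r₂ − 1/a_t)] = 3112 m/s.
Δv₂ = v_c2 − v_a = 1295 m/s.
Total Δv = Δv₁ + Δv₂ = 3017 m/s.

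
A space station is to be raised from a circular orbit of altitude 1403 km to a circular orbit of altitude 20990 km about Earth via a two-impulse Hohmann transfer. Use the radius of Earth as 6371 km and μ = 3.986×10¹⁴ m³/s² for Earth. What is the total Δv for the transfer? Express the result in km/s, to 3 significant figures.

r₁ = 6371 + 1403 = 7774.0 km = 7.7740×10⁶ m.
r₂ = 6371 + 20990 = 27361 km = 2.7361×10⁷ m.
Transfer ellipse a_t = (r₁ + r₂)/2 = 1.757×10⁷ m.
At r₁: circular v_c1 = √(μ/r₁) = 7161 m/s; transfer-perigee v_p = √[μ(2/r₁ − 1/a_t)] = 8936 m/s.
Δv₁ = v_p − v_c1 = 1776 m/s.
At r₂: circular v_c2 = √(μ/r₂) = 3817 m/s; transfer-apogee v_a = √[μ(2/r₂ − 1/a_t)] = 2539 m/s.
Δv₂ = v_c2 − v_a = 1278 m/s.
Total Δv = Δv₁ + Δv₂ = 3054 m/s = 3.054 km/s.

Δv_total ≈ 3.05 km/s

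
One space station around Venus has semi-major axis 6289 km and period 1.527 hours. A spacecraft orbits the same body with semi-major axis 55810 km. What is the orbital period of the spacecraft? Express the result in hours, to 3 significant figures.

Kepler's third law: T² ∝ a³, so T₂ = T₁ (a₂/a₁)^(3/2).
a₂/a₁ = 8.874, (a₂/a₁)^(3/2) = 26.44.
T₂ = 1.527 × 26.44 = 40.37 hours.

T₂ ≈ 40.4 hours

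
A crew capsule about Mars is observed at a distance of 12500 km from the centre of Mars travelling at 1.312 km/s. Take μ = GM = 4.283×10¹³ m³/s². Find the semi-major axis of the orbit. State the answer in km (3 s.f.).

r = 1.250×10⁷ m.
Specific orbital energy ε = v²/2 − μ/r = (1312)²/2 − 4.283×10¹³/1.250×10⁷ = -2.566×10⁶ J/kg.
Since ε = −μ/(2a), a = −μ/(2ε) = 8.347×10⁶ m = 8346.6 km.

a ≈ 8350 km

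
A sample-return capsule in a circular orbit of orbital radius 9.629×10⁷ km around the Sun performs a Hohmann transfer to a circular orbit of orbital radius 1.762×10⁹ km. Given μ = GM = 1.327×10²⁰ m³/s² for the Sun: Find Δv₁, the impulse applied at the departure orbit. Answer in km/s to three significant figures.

r₁ = 9.629×10⁷ km = 9.629×10¹⁰ m.
r₂ = 1.762×10⁹ km = 1.762×10¹² m.
Transfer ellipse a_t = (r₁ + r₂)/2 = 9.291×10¹¹ m.
At r₁: circular v_c1 = √(μ/r₁) = 37120 m/s; transfer-perihelion v_p = √[μ(2/r₁ − 1/a_t)] = 51120 m/s.
Δv₁ = v_p − v_c1 = 14000 m/s.
= 14.00 km/s.

Δv ≈ 14.0 km/s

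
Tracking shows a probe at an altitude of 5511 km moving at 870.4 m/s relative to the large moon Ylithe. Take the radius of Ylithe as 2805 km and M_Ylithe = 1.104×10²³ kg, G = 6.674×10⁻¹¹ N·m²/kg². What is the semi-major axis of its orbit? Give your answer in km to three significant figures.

a ≈ 7260 km

μ = GM = 6.674×10⁻¹¹ × 1.104×10²³ = 7.368×10¹² m³/s².
r = 2805 + 5511 = 8316.0 km = 8.316×10⁶ m.
Specific orbital energy ε = v²/2 − μ/r = (870.4)²/2 − 7.368×10¹²/8.316×10⁶ = -5.072×10⁵ J/kg.
Since ε = −μ/(2a), a = −μ/(2ε) = 7.263×10⁶ m = 7263.3 km.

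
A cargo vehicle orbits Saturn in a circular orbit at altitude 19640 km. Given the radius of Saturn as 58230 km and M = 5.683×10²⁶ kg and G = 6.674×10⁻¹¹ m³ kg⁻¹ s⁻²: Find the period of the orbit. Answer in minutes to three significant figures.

T ≈ 369 minutes

μ = GM = 6.674×10⁻¹¹ × 5.683×10²⁶ = 3.793×10¹⁶ m³/s².
r = 58230 + 19640 = 77870 km = 7.7870×10⁷ m.
Kepler's third law: T = 2π√(r³/μ) = 2π√((7.787×10⁷)³ / 3.793×10¹⁶).
r³/μ = 1.245×10⁷ s², so T = 2π × 3.528×10³ = 2.217×10⁴ s.
Converting: 2.217×10⁴ s ÷ 60.00 = 369.5 minutes.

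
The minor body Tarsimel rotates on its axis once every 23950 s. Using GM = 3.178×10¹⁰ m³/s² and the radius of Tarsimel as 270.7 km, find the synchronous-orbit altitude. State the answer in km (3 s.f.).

h_sync ≈ 502 km

A synchronous orbit has period T, so by Kepler's third law a = (μT²/4π²)^(1/3).
μT²/4π² = 3.178×10¹⁰ × (2.395×10⁴)² / 39.48 = 4.617×10¹⁷ m³.
a = 7.729×10⁵ m = 772.92 km.
Altitude h = a − R = 772.92 − 270.7 = 502.22 km.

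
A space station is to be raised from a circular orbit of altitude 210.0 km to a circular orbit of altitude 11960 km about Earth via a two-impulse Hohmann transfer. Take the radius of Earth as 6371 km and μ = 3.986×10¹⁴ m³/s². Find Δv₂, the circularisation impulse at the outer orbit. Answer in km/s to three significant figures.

r₁ = 6371 + 210.0 = 6581.0 km = 6.5810×10⁶ m.
r₂ = 6371 + 11960 = 18331 km = 1.8331×10⁷ m.
Transfer ellipse a_t = (r₁ + r₂)/2 = 1.246×10⁷ m.
At r₁: circular v_c1 = √(μ/r₁) = 7783 m/s; transfer-perigee v_p = √[μ(2/r₁ − 1/a_t)] = 9441 m/s.
At r₂: circular v_c2 = √(μ/r₂) = 4663 m/s; transfer-apogee v_a = √[μ(2/r₂ − 1/a_t)] = 3389 m/s.
Δv₂ = v_c2 − v_a = 1274 m/s.
= 1.274 km/s.

Δv ≈ 1.27 km/s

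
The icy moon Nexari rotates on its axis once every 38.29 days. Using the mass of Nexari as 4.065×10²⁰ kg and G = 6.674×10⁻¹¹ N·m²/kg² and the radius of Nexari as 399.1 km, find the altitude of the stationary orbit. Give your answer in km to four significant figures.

μ = GM = 6.674×10⁻¹¹ × 4.065×10²⁰ = 2.713×10¹⁰ m³/s².
T = 38.29 days = 3.308×10⁶ s.
A synchronous orbit has period T, so by Kepler's third law a = (μT²/4π²)^(1/3).
μT²/4π² = 2.713×10¹⁰ × (3.308×10⁶)² / 39.48 = 7.521×10²¹ m³.
a = 1.959×10⁷ m = 19593 km.
Altitude h = a − R = 19593 − 399.1 = 19194 km.

h_sync ≈ 19190 km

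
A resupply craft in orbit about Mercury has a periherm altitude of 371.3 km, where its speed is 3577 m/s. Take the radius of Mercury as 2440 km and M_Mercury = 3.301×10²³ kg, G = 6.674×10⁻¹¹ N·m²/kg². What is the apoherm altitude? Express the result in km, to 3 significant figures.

apoherm altitude ≈ 10100 km

μ = GM = 6.674×10⁻¹¹ × 3.301×10²³ = 2.203×10¹³ m³/s².
r_p = 2440 + 371.3 = 2811.3 km = 2.811×10⁶ m.
Specific energy ε = v²/2 − μ/r = -1.439×10⁶ J/kg, so a = −μ/(2ε) = 7.655×10⁶ m.
The apsides satisfy r_p + r_a = 2a, so the apoherm radius is 2a − r_p = 1.250×10⁷ m = 12498 km.
Apoherm altitude = 12498 − 2440 = 10058 km.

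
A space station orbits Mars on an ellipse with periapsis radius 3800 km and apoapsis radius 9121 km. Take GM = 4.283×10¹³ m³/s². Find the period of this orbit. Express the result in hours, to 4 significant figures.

Semi-major axis a = (r_p + r_a)/2 = (3800.0 + 9121.0)/2 = 6460.5 km = 6.460×10⁶ m.
By Kepler's third law T = 2π√(a³/μ) = 2π × 2.509×10³ = 1.577×10⁴ s.
= 4.379 hours.

T ≈ 4.379 hours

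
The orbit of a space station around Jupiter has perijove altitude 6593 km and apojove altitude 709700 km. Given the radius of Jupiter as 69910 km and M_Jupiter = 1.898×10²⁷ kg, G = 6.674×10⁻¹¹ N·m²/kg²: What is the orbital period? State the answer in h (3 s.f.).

T ≈ 43.4 h

μ = GM = 6.674×10⁻¹¹ × 1.898×10²⁷ = 1.267×10¹⁷ m³/s².
r_p = 69910 + 6593 = 76503 km = 7.6503×10⁷ m.
r_a = 69910 + 709700 = 779610 km = 7.7961×10⁸ m.
Semi-major axis a = (r_p + r_a)/2 = (76503 + 7.7961×10⁵)/2 = 4.2806×10⁵ km = 4.281×10⁸ m.
By Kepler's third law T = 2π√(a³/μ) = 2π × 2.488×10⁴ = 1.563×10⁵ s.
= 43.43 h.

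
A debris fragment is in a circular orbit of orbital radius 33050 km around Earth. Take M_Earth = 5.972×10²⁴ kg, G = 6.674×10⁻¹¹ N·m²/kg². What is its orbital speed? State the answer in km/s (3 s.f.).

v ≈ 3.47 km/s

μ = GM = 6.674×10⁻¹¹ × 5.972×10²⁴ = 3.986×10¹⁴ m³/s².
r = 33050 km = 3.305×10⁷ m.
For a circular orbit v = √(μ/r) = √(3.986×10¹⁴ / 3.305×10⁷) = √(1.206×10⁷) = 3473 m/s.
That is 3.473 km/s.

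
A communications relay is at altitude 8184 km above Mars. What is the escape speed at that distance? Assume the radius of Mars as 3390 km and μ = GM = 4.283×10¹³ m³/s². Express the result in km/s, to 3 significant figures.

v_esc ≈ 2.72 km/s

r = 3390 + 8184 = 11574 km = 1.1574×10⁷ m.
Escape speed v_esc = √(2μ/r) = √(2 × 4.283×10¹³ / 1.157×10⁷) = √(7.401×10⁶) = 2720 m/s.
= 2.720 km/s.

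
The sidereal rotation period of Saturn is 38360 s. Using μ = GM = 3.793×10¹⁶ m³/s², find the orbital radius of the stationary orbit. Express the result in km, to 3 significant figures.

A synchronous orbit has period T, so by Kepler's third law a = (μT²/4π²)^(1/3).
μT²/4π² = 3.793×10¹⁶ × (3.836×10⁴)² / 39.48 = 1.414×10²⁴ m³.
a = 1.122×10⁸ m = 1.1223×10⁵ km.

r_sync ≈ 1.12×10⁵ km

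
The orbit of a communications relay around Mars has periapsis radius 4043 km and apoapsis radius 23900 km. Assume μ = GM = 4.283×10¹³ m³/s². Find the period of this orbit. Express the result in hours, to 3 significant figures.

Semi-major axis a = (r_p + r_a)/2 = (4043.0 + 23900)/2 = 13972 km = 1.397×10⁷ m.
By Kepler's third law T = 2π√(a³/μ) = 2π × 7.980×10³ = 5.014×10⁴ s.
= 13.93 hours.

T ≈ 13.9 hours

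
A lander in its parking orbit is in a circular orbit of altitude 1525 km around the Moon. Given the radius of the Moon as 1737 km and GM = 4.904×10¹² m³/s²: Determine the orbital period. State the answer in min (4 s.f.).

r = 1737 + 1525 = 3262.0 km = 3.2620×10⁶ m.
Kepler's third law: T = 2π√(r³/μ) = 2π√((3.262×10⁶)³ / 4.904×10¹²).
r³/μ = 7.078×10⁶ s², so T = 2π × 2.660×10³ = 1.672×10⁴ s.
Converting: 1.672×10⁴ s ÷ 60.00 = 278.6 min.

T ≈ 278.6 min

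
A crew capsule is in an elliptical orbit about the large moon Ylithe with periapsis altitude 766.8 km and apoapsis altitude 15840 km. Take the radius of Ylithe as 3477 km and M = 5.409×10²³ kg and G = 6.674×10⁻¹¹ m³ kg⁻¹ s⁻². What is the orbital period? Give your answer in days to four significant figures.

μ = GM = 6.674×10⁻¹¹ × 5.409×10²³ = 3.610×10¹³ m³/s².
r_p = 3477 + 766.8 = 4243.8 km = 4.2438×10⁶ m.
r_a = 3477 + 15840 = 19317 km = 1.9317×10⁷ m.
Semi-major axis a = (r_p + r_a)/2 = (4243.8 + 19317)/2 = 11780 km = 1.178×10⁷ m.
By Kepler's third law T = 2π√(a³/μ) = 2π × 6.730×10³ = 4.228×10⁴ s.
= 0.4894 days.

T ≈ 0.4894 days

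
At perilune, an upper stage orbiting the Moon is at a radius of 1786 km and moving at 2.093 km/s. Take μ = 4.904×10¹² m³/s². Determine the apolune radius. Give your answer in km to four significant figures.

r_p = 1.786×10⁶ m.
Specific energy ε = v²/2 − μ/r = -5.555×10⁵ J/kg, so a = −μ/(2ε) = 4.414×10⁶ m.
The apsides satisfy r_p + r_a = 2a, so the apolune radius is 2a − r_p = 7.042×10⁶ m = 7042.5 km.

apolune radius ≈ 7042 km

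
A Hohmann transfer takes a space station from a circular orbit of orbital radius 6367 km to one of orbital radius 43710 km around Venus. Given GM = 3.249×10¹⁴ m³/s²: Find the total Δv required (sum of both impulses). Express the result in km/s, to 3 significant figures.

r₁ = 6367 km = 6.367×10⁶ m.
r₂ = 43710 km = 4.371×10⁷ m.
Transfer ellipse a_t = (r₁ + r₂)/2 = 2.504×10⁷ m.
At r₁: circular v_c1 = √(μ/r₁) = 7143 m/s; transfer-periapsis v_p = √[μ(2/r₁ − 1/a_t)] = 9438 m/s.
Δv₁ = v_p − v_c1 = 2295 m/s.
At r₂: circular v_c2 = √(μ/r₂) = 2726 m/s; transfer-apoapsis v_a = √[μ(2/r₂ − 1/a_t)] = 1375 m/s.
Δv₂ = v_c2 − v_a = 1352 m/s.
Total Δv = Δv₁ + Δv₂ = 3646 m/s = 3.646 km/s.

Δv_total ≈ 3.65 km/s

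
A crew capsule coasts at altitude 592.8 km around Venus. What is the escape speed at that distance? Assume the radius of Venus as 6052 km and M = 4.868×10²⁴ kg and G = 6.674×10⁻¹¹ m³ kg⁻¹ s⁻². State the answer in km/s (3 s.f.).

v_esc ≈ 9.89 km/s

μ = GM = 6.674×10⁻¹¹ × 4.868×10²⁴ = 3.249×10¹⁴ m³/s².
r = 6052 + 592.8 = 6644.8 km = 6.6448×10⁶ m.
Escape speed v_esc = √(2μ/r) = √(2 × 3.249×10¹⁴ / 6.645×10⁶) = √(9.779×10⁷) = 9889 m/s.
= 9.889 km/s.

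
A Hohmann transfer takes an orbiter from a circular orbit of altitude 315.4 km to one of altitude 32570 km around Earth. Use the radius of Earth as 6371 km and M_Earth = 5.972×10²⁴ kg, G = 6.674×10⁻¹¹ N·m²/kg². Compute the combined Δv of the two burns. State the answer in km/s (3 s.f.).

μ = GM = 6.674×10⁻¹¹ × 5.972×10²⁴ = 3.986×10¹⁴ m³/s².
r₁ = 6371 + 315.4 = 6686.4 km = 6.6864×10⁶ m.
r₂ = 6371 + 32570 = 38941 km = 3.8941×10⁷ m.
Transfer ellipse a_t = (r₁ + r₂)/2 = 2.281×10⁷ m.
At r₁: circular v_c1 = √(μ/r₁) = 7721 m/s; transfer-perigee v_p = √[μ(2/r₁ − 1/a_t)] = 10090 m/s.
Δv₁ = v_p − v_c1 = 2366 m/s.
At r₂: circular v_c2 = √(μ/r₂) = 3199 m/s; transfer-apogee v_a = √[μ(2/r₂ − 1/a_t)] = 1732 m/s.
Δv₂ = v_c2 − v_a = 1467 m/s.
Total Δv = Δv₁ + Δv₂ = 3834 m/s = 3.834 km/s.

Δv_total ≈ 3.83 km/s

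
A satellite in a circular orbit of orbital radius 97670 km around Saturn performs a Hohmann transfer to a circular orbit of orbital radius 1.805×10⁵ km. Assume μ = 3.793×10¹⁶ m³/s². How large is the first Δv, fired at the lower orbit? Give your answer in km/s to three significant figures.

Δv ≈ 2.74 km/s

r₁ = 97670 km = 9.767×10⁷ m.
r₂ = 1.805×10⁵ km = 1.805×10⁸ m.
Transfer ellipse a_t = (r₁ + r₂)/2 = 1.391×10⁸ m.
At r₁: circular v_c1 = √(μ/r₁) = 19710 m/s; transfer-perikrone v_p = √[μ(2/r₁ − 1/a_t)] = 22450 m/s.
Δv₁ = v_p − v_c1 = 2743 m/s.
= 2.743 km/s.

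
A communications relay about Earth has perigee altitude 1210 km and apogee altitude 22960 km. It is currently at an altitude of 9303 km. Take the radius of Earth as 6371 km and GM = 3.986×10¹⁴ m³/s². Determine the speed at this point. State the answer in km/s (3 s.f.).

r_p = 6371 + 1210 = 7581.0 km = 7.5810×10⁶ m.
r_a = 6371 + 22960 = 29331 km = 2.9331×10⁷ m.
r = 6371 + 9303 = 15674 km = 1.567×10⁷ m.
Semi-major axis a = (r_p + r_a)/2 = 18456 km = 1.846×10⁷ m.
Vis-viva: v² = μ(2/r − 1/a) = 3.986×10¹⁴ × (1.276×10⁻⁷ − 5.418×10⁻⁸) = 2.926×10⁷ m²/s².
v = 5410 m/s = 5.410 km/s.

v ≈ 5.41 km/s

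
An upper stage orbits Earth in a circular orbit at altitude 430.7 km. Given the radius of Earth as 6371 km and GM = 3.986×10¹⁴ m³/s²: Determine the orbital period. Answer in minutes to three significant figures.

r = 6371 + 430.7 = 6801.7 km = 6.8017×10⁶ m.
Kepler's third law: T = 2π√(r³/μ) = 2π√((6.802×10⁶)³ / 3.986×10¹⁴).
r³/μ = 7.894×10⁵ s², so T = 2π × 8.885×10² = 5.583×10³ s.
Converting: 5.583×10³ s ÷ 60.00 = 93.04 minutes.

T ≈ 93.0 minutes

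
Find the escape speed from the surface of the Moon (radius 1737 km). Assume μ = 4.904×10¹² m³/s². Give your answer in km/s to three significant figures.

r = R = 1.737×10⁶ m.
Escape speed v_esc = √(2μ/r) = √(2 × 4.904×10¹² / 1.737×10⁶) = √(5.647×10⁶) = 2376 m/s.
= 2.376 km/s.

v_esc ≈ 2.38 km/s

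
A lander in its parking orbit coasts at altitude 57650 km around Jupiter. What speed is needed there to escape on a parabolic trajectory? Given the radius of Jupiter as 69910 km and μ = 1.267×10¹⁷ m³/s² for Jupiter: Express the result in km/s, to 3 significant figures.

v_esc ≈ 44.6 km/s

r = 69910 + 57650 = 127560 km = 1.2756×10⁸ m.
Escape speed v_esc = √(2μ/r) = √(2 × 1.267×10¹⁷ / 1.276×10⁸) = √(1.987×10⁹) = 44570 m/s.
= 44.57 km/s.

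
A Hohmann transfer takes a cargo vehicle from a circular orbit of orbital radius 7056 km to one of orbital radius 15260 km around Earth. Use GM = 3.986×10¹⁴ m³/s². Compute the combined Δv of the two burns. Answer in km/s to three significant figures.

Δv_total ≈ 2.32 km/s

r₁ = 7056 km = 7.056×10⁶ m.
r₂ = 15260 km = 1.526×10⁷ m.
Transfer ellipse a_t = (r₁ + r₂)/2 = 1.116×10⁷ m.
At r₁: circular v_c1 = √(μ/r₁) = 7516 m/s; transfer-perigee v_p = √[μ(2/r₁ − 1/a_t)] = 8790 m/s.
Δv₁ = v_p − v_c1 = 1274 m/s.
At r₂: circular v_c2 = √(μ/r₂) = 5111 m/s; transfer-apogee v_a = √[μ(2/r₂ − 1/a_t)] = 4064 m/s.
Δv₂ = v_c2 − v_a = 1047 m/s.
Total Δv = Δv₁ + Δv₂ = 2320 m/s = 2.320 km/s.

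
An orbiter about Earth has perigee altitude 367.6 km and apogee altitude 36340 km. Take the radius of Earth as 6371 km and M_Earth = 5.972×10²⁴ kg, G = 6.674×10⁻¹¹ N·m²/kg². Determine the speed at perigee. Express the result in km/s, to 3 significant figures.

v ≈ 10.1 km/s

μ = GM = 6.674×10⁻¹¹ × 5.972×10²⁴ = 3.986×10¹⁴ m³/s².
r_p = 6371 + 367.6 = 6738.6 km = 6.7386×10⁶ m.
r_a = 6371 + 36340 = 42711 km = 4.2711×10⁷ m.
Semi-major axis a = (r_p + r_a)/2 = 24725 km = 2.472×10⁷ m.
Vis-viva: v² = μ(2/r − 1/a) = 3.986×10¹⁴ × (2.968×10⁻⁷ − 4.045×10⁻⁸) = 1.022×10⁸ m²/s².
v = 10110 m/s = 10.11 km/s.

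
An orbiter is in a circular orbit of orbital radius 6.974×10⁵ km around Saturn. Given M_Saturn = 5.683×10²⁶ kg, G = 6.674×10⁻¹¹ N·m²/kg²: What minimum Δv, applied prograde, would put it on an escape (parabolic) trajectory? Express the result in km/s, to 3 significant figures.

Δv ≈ 3.05 km/s

μ = GM = 6.674×10⁻¹¹ × 5.683×10²⁶ = 3.793×10¹⁶ m³/s².
r = 6.974×10⁵ km = 6.974×10⁸ m.
Circular speed v_c = √(μ/r) = 7375 m/s.
Escape speed v_esc = √(2μ/r) = √2 × v_c = 10430 m/s.
Δv = v_esc − v_c = 3055 m/s = 3.055 km/s.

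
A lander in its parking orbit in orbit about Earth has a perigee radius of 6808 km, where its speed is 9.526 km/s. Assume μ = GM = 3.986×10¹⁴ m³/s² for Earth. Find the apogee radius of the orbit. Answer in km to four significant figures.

apogee radius ≈ 23440 km

r_p = 6.808×10⁶ m.
Specific energy ε = v²/2 − μ/r = -1.318×10⁷ J/kg, so a = −μ/(2ε) = 1.513×10⁷ m.
The apsides satisfy r_p + r_a = 2a, so the apogee radius is 2a − r_p = 2.344×10⁷ m = 23443 km.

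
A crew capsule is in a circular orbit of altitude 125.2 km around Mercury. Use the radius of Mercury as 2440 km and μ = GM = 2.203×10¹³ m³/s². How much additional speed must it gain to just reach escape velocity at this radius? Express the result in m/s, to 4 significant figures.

r = 2440 + 125.2 = 2565.2 km = 2.5652×10⁶ m.
Circular speed v_c = √(μ/r) = 2931 m/s.
Escape speed v_esc = √(2μ/r) = √2 × v_c = 4144 m/s.
Δv = v_esc − v_c = 1214 m/s.

Δv ≈ 1214 m/s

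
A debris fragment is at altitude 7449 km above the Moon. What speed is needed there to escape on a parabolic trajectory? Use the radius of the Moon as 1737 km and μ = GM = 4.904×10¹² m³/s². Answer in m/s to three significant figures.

r = 1737 + 7449 = 9186.0 km = 9.1860×10⁶ m.
Escape speed v_esc = √(2μ/r) = √(2 × 4.904×10¹² / 9.186×10⁶) = √(1.068×10⁶) = 1033 m/s.

v_esc ≈ 1030 m/s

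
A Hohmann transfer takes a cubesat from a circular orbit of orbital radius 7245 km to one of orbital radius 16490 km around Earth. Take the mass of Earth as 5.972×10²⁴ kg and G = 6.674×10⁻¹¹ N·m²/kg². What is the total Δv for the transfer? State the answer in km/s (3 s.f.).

Δv_total ≈ 2.40 km/s

μ = GM = 6.674×10⁻¹¹ × 5.972×10²⁴ = 3.986×10¹⁴ m³/s².
r₁ = 7245 km = 7.245×10⁶ m.
r₂ = 16490 km = 1.649×10⁷ m.
Transfer ellipse a_t = (r₁ + r₂)/2 = 1.187×10⁷ m.
At r₁: circular v_c1 = √(μ/r₁) = 7417 m/s; transfer-perigee v_p = √[μ(2/r₁ − 1/a_t)] = 8743 m/s.
Δv₁ = v_p − v_c1 = 1326 m/s.
At r₂: circular v_c2 = √(μ/r₂) = 4916 m/s; transfer-apogee v_a = √[μ(2/r₂ − 1/a_t)] = 3841 m/s.
Δv₂ = v_c2 − v_a = 1075 m/s.
Total Δv = Δv₁ + Δv₂ = 2401 m/s = 2.401 km/s.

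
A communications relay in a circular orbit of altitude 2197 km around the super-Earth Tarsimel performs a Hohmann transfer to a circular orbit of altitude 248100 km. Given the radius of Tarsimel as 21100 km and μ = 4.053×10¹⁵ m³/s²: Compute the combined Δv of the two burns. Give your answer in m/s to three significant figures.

r₁ = 21100 + 2197 = 23297 km = 2.3297×10⁷ m.
r₂ = 21100 + 248100 = 269200 km = 2.6920×10⁸ m.
Transfer ellipse a_t = (r₁ + r₂)/2 = 1.462×10⁸ m.
At r₁: circular v_c1 = √(μ/r₁) = 13190 m/s; transfer-periapsis v_p = √[μ(2/r₁ − 1/a_t)] = 17890 m/s.
Δv₁ = v_p − v_c1 = 4705 m/s.
At r₂: circular v_c2 = √(μ/r₂) = 3880 m/s; transfer-apoapsis v_a = √[μ(2/r₂ − 1/a_t)] = 1549 m/s.
Δv₂ = v_c2 − v_a = 2332 m/s.
Total Δv = Δv₁ + Δv₂ = 7037 m/s.

Δv_total ≈ 7040 m/s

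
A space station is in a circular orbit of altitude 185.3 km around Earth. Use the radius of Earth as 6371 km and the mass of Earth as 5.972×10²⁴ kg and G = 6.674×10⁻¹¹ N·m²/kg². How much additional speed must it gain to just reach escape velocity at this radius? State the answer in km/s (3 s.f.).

μ = GM = 6.674×10⁻¹¹ × 5.972×10²⁴ = 3.986×10¹⁴ m³/s².
r = 6371 + 185.3 = 6556.3 km = 6.5563×10⁶ m.
Circular speed v_c = √(μ/r) = 7797 m/s.
Escape speed v_esc = √(2μ/r) = √2 × v_c = 11030 m/s.
Δv = v_esc − v_c = 3230 m/s = 3.230 km/s.

Δv ≈ 3.23 km/s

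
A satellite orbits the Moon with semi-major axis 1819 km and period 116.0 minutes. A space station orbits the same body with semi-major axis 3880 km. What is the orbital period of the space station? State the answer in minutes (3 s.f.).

T₂ ≈ 361 minutes

Kepler's third law: T² ∝ a³, so T₂ = T₁ (a₂/a₁)^(3/2).
a₂/a₁ = 2.133, (a₂/a₁)^(3/2) = 3.115.
T₂ = 116.0 × 3.115 = 361.4 minutes.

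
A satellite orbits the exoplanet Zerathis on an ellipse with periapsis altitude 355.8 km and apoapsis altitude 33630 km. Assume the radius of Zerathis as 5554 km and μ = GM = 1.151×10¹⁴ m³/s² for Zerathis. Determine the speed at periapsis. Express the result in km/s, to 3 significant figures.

v ≈ 5.82 km/s

r_p = 5554 + 355.8 = 5909.8 km = 5.9098×10⁶ m.
r_a = 5554 + 33630 = 39184 km = 3.9184×10⁷ m.
Semi-major axis a = (r_p + r_a)/2 = 22547 km = 2.255×10⁷ m.
Vis-viva: v² = μ(2/r − 1/a) = 1.151×10¹⁴ × (3.384×10⁻⁷ − 4.435×10⁻⁸) = 3.385×10⁷ m²/s².
v = 5818 m/s = 5.818 km/s.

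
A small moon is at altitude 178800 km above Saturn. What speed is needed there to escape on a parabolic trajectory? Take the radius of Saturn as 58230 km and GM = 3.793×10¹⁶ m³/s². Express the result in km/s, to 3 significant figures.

v_esc ≈ 17.9 km/s

r = 58230 + 178800 = 237030 km = 2.3703×10⁸ m.
Escape speed v_esc = √(2μ/r) = √(2 × 3.793×10¹⁶ / 2.370×10⁸) = √(3.200×10⁸) = 17890 m/s.
= 17.89 km/s.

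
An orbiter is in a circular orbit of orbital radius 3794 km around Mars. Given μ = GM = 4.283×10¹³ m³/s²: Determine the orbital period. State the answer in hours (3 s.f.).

T ≈ 1.97 hours

r = 3794 km = 3.794×10⁶ m.
Kepler's third law: T = 2π√(r³/μ) = 2π√((3.794×10⁶)³ / 4.283×10¹³).
r³/μ = 1.275×10⁶ s², so T = 2π × 1.129×10³ = 7.095×10³ s.
Converting: 7.095×10³ s ÷ 3600 = 1.971 hours.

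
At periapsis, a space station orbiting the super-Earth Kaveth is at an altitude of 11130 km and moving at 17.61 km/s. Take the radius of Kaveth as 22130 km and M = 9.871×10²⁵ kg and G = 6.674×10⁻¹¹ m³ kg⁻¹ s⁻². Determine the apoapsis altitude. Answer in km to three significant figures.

μ = GM = 6.674×10⁻¹¹ × 9.871×10²⁵ = 6.588×10¹⁵ m³/s².
r_p = 22130 + 11130 = 33260 km = 3.326×10⁷ m.
Specific energy ε = v²/2 − μ/r = -4.302×10⁷ J/kg, so a = −μ/(2ε) = 7.657×10⁷ m.
The apsides satisfy r_p + r_a = 2a, so the apoapsis radius is 2a − r_p = 1.199×10⁸ m = 1.1989×10⁵ km.
Apoapsis altitude = 1.1989×10⁵ − 22130 = 97757 km.

apoapsis altitude ≈ 97800 km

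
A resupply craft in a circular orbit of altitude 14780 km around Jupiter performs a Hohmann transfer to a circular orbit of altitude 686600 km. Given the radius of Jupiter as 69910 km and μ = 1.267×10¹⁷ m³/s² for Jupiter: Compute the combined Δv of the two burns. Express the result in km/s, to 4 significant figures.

Δv_total ≈ 20.33 km/s

r₁ = 69910 + 14780 = 84690 km = 8.4690×10⁷ m.
r₂ = 69910 + 686600 = 756510 km = 7.5651×10⁸ m.
Transfer ellipse a_t = (r₁ + r₂)/2 = 4.206×10⁸ m.
At r₁: circular v_c1 = √(μ/r₁) = 38680 m/s; transfer-perijove v_p = √[μ(2/r₁ − 1/a_t)] = 51870 m/s.
Δv₁ = v_p − v_c1 = 13190 m/s.
At r₂: circular v_c2 = √(μ/r₂) = 12940 m/s; transfer-apojove v_a = √[μ(2/r₂ − 1/a_t)] = 5807 m/s.
Δv₂ = v_c2 − v_a = 7134 m/s.
Total Δv = Δv₁ + Δv₂ = 20330 m/s = 20.33 km/s.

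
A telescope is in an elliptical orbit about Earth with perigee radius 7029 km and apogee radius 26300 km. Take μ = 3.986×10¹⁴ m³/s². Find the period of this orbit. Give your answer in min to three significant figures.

T ≈ 357 min

Semi-major axis a = (r_p + r_a)/2 = (7029.0 + 26300)/2 = 16664 km = 1.666×10⁷ m.
By Kepler's third law T = 2π√(a³/μ) = 2π × 3.407×10³ = 2.141×10⁴ s.
= 356.8 min.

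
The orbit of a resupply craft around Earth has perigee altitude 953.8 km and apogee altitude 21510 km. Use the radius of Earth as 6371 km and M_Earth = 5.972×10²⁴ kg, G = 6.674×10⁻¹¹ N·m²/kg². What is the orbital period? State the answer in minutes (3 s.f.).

μ = GM = 6.674×10⁻¹¹ × 5.972×10²⁴ = 3.986×10¹⁴ m³/s².
r_p = 6371 + 953.8 = 7324.8 km = 7.3248×10⁶ m.
r_a = 6371 + 21510 = 27881 km = 2.7881×10⁷ m.
Semi-major axis a = (r_p + r_a)/2 = (7324.8 + 27881)/2 = 17603 km = 1.760×10⁷ m.
By Kepler's third law T = 2π√(a³/μ) = 2π × 3.699×10³ = 2.324×10⁴ s.
= 387.4 minutes.

T ≈ 387 minutes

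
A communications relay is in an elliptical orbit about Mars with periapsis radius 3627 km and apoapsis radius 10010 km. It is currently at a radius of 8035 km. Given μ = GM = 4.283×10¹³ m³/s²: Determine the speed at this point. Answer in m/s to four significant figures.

Semi-major axis a = (r_p + r_a)/2 = 6818.5 km = 6.818×10⁶ m.
Vis-viva: v² = μ(2/r − 1/a) = 4.283×10¹³ × (2.489×10⁻⁷ − 1.467×10⁻⁷) = 4.379×10⁶ m²/s².
v = 2093 m/s.

v ≈ 2093 m/s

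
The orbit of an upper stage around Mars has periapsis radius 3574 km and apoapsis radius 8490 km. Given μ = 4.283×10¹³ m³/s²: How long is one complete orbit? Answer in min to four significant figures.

Semi-major axis a = (r_p + r_a)/2 = (3574.0 + 8490.0)/2 = 6032.0 km = 6.032×10⁶ m.
By Kepler's third law T = 2π√(a³/μ) = 2π × 2.264×10³ = 1.422×10⁴ s.
= 237.1 min.

T ≈ 237.1 min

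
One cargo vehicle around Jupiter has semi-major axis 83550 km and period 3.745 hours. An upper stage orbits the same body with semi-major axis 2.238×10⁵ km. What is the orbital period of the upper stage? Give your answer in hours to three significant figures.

Kepler's third law: T² ∝ a³, so T₂ = T₁ (a₂/a₁)^(3/2).
a₂/a₁ = 2.679, (a₂/a₁)^(3/2) = 4.384.
T₂ = 3.745 × 4.384 = 16.42 hours.

T₂ ≈ 16.4 hours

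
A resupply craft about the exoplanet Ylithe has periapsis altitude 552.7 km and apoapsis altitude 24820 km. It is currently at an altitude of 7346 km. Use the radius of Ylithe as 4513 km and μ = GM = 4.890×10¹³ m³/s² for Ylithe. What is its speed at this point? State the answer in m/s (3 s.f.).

r_p = 4513 + 552.7 = 5065.7 km = 5.0657×10⁶ m.
r_a = 4513 + 24820 = 29333 km = 2.9333×10⁷ m.
r = 4513 + 7346 = 11859 km = 1.186×10⁷ m.
Semi-major axis a = (r_p + r_a)/2 = 17199 km = 1.720×10⁷ m.
Vis-viva: v² = μ(2/r − 1/a) = 4.890×10¹³ × (1.686×10⁻⁷ − 5.814×10⁻⁸) = 5.404×10⁶ m²/s².
v = 2325 m/s.

v ≈ 2320 m/s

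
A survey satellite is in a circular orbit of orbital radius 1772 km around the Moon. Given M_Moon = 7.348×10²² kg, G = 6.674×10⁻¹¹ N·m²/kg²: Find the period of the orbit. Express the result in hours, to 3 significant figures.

μ = GM = 6.674×10⁻¹¹ × 7.348×10²² = 4.904×10¹² m³/s².
r = 1772 km = 1.772×10⁶ m.
Kepler's third law: T = 2π√(r³/μ) = 2π√((1.772×10⁶)³ / 4.904×10¹²).
r³/μ = 1.135×10⁶ s², so T = 2π × 1.065×10³ = 6.693×10³ s.
Converting: 6.693×10³ s ÷ 3600 = 1.859 hours.

T ≈ 1.86 hours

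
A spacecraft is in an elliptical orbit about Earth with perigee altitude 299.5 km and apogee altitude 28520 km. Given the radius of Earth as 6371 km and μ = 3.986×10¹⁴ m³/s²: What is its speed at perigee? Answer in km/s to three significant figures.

r_p = 6371 + 299.5 = 6670.5 km = 6.6705×10⁶ m.
r_a = 6371 + 28520 = 34891 km = 3.4891×10⁷ m.
Semi-major axis a = (r_p + r_a)/2 = 20781 km = 2.078×10⁷ m.
Vis-viva: v² = μ(2/r − 1/a) = 3.986×10¹⁴ × (2.998×10⁻⁷ − 4.812×10⁻⁸) = 1.003×10⁸ m²/s².
v = 10020 m/s = 10.02 km/s.

v ≈ 10.0 km/s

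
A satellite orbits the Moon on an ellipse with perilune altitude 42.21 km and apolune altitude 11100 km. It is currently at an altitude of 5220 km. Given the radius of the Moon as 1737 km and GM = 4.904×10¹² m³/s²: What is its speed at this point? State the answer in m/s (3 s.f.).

v ≈ 860 m/s

r_p = 1737 + 42.21 = 1779.2 km = 1.7792×10⁶ m.
r_a = 1737 + 11100 = 12837 km = 1.2837×10⁷ m.
r = 1737 + 5220 = 6957.0 km = 6.957×10⁶ m.
Semi-major axis a = (r_p + r_a)/2 = 7308.1 km = 7.308×10⁶ m.
Vis-viva: v² = μ(2/r − 1/a) = 4.904×10¹² × (2.875×10⁻⁷ − 1.368×10⁻⁷) = 7.388×10⁵ m²/s².
v = 859.5 m/s.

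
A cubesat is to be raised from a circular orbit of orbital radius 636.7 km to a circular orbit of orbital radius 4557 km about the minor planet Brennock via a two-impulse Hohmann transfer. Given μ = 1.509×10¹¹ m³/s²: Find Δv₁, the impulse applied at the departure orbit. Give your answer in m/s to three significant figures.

r₁ = 636.7 km = 6.367×10⁵ m.
r₂ = 4557 km = 4.557×10⁶ m.
Transfer ellipse a_t = (r₁ + r₂)/2 = 2.597×10⁶ m.
At r₁: circular v_c1 = √(μ/r₁) = 486.8 m/s; transfer-periapsis v_p = √[μ(2/r₁ − 1/a_t)] = 644.9 m/s.
Δv₁ = v_p − v_c1 = 158.1 m/s.

Δv ≈ 158 m/s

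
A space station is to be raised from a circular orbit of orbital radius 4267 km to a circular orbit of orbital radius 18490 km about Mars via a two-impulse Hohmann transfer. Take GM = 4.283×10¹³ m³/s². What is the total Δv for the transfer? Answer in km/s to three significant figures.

r₁ = 4267 km = 4.267×10⁶ m.
r₂ = 18490 km = 1.849×10⁷ m.
Transfer ellipse a_t = (r₁ + r₂)/2 = 1.138×10⁷ m.
At r₁: circular v_c1 = √(μ/r₁) = 3168 m/s; transfer-periapsis v_p = √[μ(2/r₁ − 1/a_t)] = 4039 m/s.
Δv₁ = v_p − v_c1 = 870.5 m/s.
At r₂: circular v_c2 = √(μ/r₂) = 1522 m/s; transfer-apoapsis v_a = √[μ(2/r₂ − 1/a_t)] = 932.0 m/s.
Δv₂ = v_c2 − v_a = 590.0 m/s.
Total Δv = Δv₁ + Δv₂ = 1460 m/s = 1.460 km/s.

Δv_total ≈ 1.46 km/s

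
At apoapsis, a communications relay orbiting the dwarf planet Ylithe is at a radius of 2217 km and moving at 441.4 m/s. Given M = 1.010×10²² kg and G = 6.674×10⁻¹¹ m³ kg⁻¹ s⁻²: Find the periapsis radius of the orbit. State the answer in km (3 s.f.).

periapsis radius ≈ 1050 km

μ = GM = 6.674×10⁻¹¹ × 1.010×10²² = 6.741×10¹¹ m³/s².
r_a = 2.217×10⁶ m.
Specific energy ε = v²/2 − μ/r = -2.066×10⁵ J/kg, so a = −μ/(2ε) = 1.631×10⁶ m.
The apsides satisfy r_p + r_a = 2a, so the periapsis radius is 2a − r_a = 1.045×10⁶ m = 1045.2 km.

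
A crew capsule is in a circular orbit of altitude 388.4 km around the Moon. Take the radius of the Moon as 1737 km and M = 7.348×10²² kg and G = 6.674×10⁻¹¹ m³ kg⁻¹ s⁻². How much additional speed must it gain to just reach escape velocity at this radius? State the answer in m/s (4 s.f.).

μ = GM = 6.674×10⁻¹¹ × 7.348×10²² = 4.904×10¹² m³/s².
r = 1737 + 388.4 = 2125.4 km = 2.1254×10⁶ m.
Circular speed v_c = √(μ/r) = 1519 m/s.
Escape speed v_esc = √(2μ/r) = √2 × v_c = 2148 m/s.
Δv = v_esc − v_c = 629.2 m/s.

Δv ≈ 629.2 m/s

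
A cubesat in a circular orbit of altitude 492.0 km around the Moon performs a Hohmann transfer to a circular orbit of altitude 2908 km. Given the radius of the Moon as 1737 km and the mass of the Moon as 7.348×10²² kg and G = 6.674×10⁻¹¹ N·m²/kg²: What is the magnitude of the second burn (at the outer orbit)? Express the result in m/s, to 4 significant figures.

μ = GM = 6.674×10⁻¹¹ × 7.348×10²² = 4.904×10¹² m³/s².
r₁ = 1737 + 492.0 = 2229.0 km = 2.2290×10⁶ m.
r₂ = 1737 + 2908 = 4645.0 km = 4.6450×10⁶ m.
Transfer ellipse a_t = (r₁ + r₂)/2 = 3.437×10⁶ m.
At r₁: circular v_c1 = √(μ/r₁) = 1483 m/s; transfer-perilune v_p = √[μ(2/r₁ − 1/a_t)] = 1724 m/s.
At r₂: circular v_c2 = √(μ/r₂) = 1028 m/s; transfer-apolune v_a = √[μ(2/r₂ − 1/a_t)] = 827.5 m/s.
Δv₂ = v_c2 − v_a = 200.0 m/s.

Δv ≈ 200.0 m/s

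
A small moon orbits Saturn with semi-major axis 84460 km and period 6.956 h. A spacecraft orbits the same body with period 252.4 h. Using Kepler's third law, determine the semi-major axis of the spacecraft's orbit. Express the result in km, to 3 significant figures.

a₂ ≈ 9.26×10⁵ km

Kepler's third law: a³ ∝ T², so a₂ = a₁ (T₂/T₁)^(2/3).
T₂/T₁ = 36.29, (T₂/T₁)^(2/3) = 10.96.
a₂ = 84460 × 10.96 = 9.257×10⁵ km.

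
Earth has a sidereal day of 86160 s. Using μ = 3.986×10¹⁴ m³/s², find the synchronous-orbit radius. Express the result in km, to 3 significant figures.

r_sync ≈ 42200 km

A synchronous orbit has period T, so by Kepler's third law a = (μT²/4π²)^(1/3).
μT²/4π² = 3.986×10¹⁴ × (8.616×10⁴)² / 39.48 = 7.495×10²² m³.
a = 4.216×10⁷ m = 42163 km.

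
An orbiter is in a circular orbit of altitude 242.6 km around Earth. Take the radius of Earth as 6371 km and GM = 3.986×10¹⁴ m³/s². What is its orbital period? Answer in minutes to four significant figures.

r = 6371 + 242.6 = 6613.6 km = 6.6136×10⁶ m.
Kepler's third law: T = 2π√(r³/μ) = 2π√((6.614×10⁶)³ / 3.986×10¹⁴).
r³/μ = 7.257×10⁵ s², so T = 2π × 8.519×10² = 5.353×10³ s.
Converting: 5.353×10³ s ÷ 60.00 = 89.21 minutes.

T ≈ 89.21 minutes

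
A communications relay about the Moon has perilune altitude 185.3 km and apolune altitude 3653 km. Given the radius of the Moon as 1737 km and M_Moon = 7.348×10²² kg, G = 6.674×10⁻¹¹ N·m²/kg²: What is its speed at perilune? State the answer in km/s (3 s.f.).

μ = GM = 6.674×10⁻¹¹ × 7.348×10²² = 4.904×10¹² m³/s².
r_p = 1737 + 185.3 = 1922.3 km = 1.9223×10⁶ m.
r_a = 1737 + 3653 = 5390.0 km = 5.3900×10⁶ m.
Semi-major axis a = (r_p + r_a)/2 = 3656.2 km = 3.656×10⁶ m.
Vis-viva: v² = μ(2/r − 1/a) = 4.904×10¹² × (1.040×10⁻⁶ − 2.735×10⁻⁷) = 3.761×10⁶ m²/s².
v = 1939 m/s = 1.939 km/s.

v ≈ 1.94 km/s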